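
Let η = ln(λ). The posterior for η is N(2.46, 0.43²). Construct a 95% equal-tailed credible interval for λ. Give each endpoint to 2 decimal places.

[5.04, 27.19]

On the log scale the 95% interval is 2.46 ± 1.960 × 0.43 = [1.6172, 3.3028].
Exponentiate: [e^1.6172, e^3.3028] = [5.04, 27.19].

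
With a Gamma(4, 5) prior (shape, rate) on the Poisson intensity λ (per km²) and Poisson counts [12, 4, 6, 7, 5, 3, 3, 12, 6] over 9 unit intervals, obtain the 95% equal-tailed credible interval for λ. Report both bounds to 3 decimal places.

[3.395, 5.597]

Posterior: Gamma(4+58, 5+9) = Gamma(62, 14) (shape, rate).
Equal-tailed 95% interval: Gamma(62, 14) quantiles at 0.025 and 0.975.
Posterior mean ≈ 4.429, SD ≈ 0.562; a Normal approximation gives roughly [3.326, 5.531].
Exact: lower = 3.395; upper = 5.597.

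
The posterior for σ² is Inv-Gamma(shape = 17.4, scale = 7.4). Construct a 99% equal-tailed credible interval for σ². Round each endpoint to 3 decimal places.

[0.247, 0.868]

Inverse-Gamma(17.4, 7.4) quantiles: F⁻¹(0.005) and F⁻¹(0.995).
Equivalently, 1/σ² ~ Gamma(17.4, rate = 7.4); invert its 0.995 and 0.005 quantiles.
Posterior mean ≈ 0.451, SD ≈ 0.115; a Normal approximation gives roughly [0.155, 0.747].
Exact: lower = 0.247; upper = 0.868.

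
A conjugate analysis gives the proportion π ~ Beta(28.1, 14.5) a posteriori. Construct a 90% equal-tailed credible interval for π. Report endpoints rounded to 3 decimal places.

Posterior: Beta(28.1, 14.5).
Equal-tailed 90% interval: the 0.05 and 0.95 quantiles of Beta(28.1, 14.5).
Posterior mean ≈ 0.660, SD ≈ 0.072; a Normal approximation gives roughly [0.542, 0.778].
Exact: F⁻¹(0.05) = 0.537; F⁻¹(0.95) = 0.773.

[0.537, 0.773]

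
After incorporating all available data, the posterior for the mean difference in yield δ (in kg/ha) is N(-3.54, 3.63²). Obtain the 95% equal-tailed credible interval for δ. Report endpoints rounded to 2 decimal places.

[-10.65, 3.57]

The posterior is symmetric, so the 95% equal-tailed interval is δ = -3.54 ± z·3.63 with z = 1.960.
Half-width: 1.960 × 3.63 = 7.11.
-3.54 − 7.11 = -10.65; -3.54 + 7.11 = 3.57.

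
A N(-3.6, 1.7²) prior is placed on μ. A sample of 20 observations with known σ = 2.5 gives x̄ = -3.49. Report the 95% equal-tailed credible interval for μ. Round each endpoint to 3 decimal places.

[-4.542, -2.460]

Posterior precision = 1/1.7² + 20/2.5² = 0.3460 + 3.2000 = 3.5460, so posterior SD = 0.5310.
Posterior mean = (-3.6/1.7² + 20·-3.49/2.5²) / 3.5460 = -3.5007.
Interval: -3.5007 ± 1.960 × 0.5310 → [-4.542, -2.460].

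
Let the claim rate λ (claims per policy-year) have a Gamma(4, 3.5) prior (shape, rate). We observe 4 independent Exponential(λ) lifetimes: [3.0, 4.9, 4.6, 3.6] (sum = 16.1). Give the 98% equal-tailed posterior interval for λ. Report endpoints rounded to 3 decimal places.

Posterior: Gamma(4+4, 3.5+16.1) = Gamma(8, 19.6) (shape, rate).
Equal-tailed 98% interval: Gamma(8, 19.6) quantiles at 0.01 and 0.99.
Posterior mean ≈ 0.408, SD ≈ 0.144; a Normal approximation gives roughly [0.072, 0.744].
Exact: lower = 0.148; upper = 0.816.

[0.148, 0.816]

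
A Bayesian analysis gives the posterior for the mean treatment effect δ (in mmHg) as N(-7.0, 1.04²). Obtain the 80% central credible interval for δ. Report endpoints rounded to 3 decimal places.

The posterior is symmetric, so the 80% equal-tailed interval is δ = -7.0 ± z·1.04 with z = 1.282.
Half-width: 1.282 × 1.04 = 1.333.
-7.0 − 1.333 = -8.333; -7.0 + 1.333 = -5.667.

[-8.333, -5.667]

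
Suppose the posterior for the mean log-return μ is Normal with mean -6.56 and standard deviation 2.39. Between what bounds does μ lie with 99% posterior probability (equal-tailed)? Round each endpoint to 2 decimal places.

[-12.72, -0.40]

The posterior is symmetric, so the 99% equal-tailed interval is μ = -6.56 ± z·2.39 with z = 2.576.
Half-width: 2.576 × 2.39 = 6.16.
-6.56 − 6.16 = -12.72; -6.56 + 6.16 = -0.40.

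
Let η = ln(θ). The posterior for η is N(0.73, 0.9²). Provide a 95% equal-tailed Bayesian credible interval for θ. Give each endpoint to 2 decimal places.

[0.36, 12.11]

On the log scale the 95% interval is 0.73 ± 1.960 × 0.9 = [-1.0340, 2.4940].
Exponentiate: [e^-1.0340, e^2.4940] = [0.36, 12.11].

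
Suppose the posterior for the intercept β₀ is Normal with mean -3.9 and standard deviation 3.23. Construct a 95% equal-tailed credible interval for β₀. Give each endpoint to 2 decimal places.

The posterior is symmetric, so the 95% equal-tailed interval is β₀ = -3.9 ± z·3.23 with z = 1.960.
Half-width: 1.960 × 3.23 = 6.33.
-3.9 − 6.33 = -10.23; -3.9 + 6.33 = 2.43.

[-10.23, 2.43]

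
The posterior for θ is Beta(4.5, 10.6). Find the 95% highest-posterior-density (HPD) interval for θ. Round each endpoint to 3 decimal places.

The posterior is unimodal and skewed, so the HPD interval has equal density at both endpoints and is the shortest 95% interval.
Solving f(0.089) = f(0.521) with F(0.521) − F(0.089) = 0.95 gives [0.089, 0.521].
For comparison, the equal-tailed interval is [0.104, 0.542]; the HPD is narrower and shifted toward the mode.

[0.089, 0.521]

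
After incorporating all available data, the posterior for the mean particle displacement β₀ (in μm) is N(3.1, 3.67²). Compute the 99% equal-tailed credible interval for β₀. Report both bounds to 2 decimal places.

[-6.35, 12.55]

The posterior is symmetric, so the 99% equal-tailed interval is β₀ = 3.1 ± z·3.67 with z = 2.576.
Half-width: 2.576 × 3.67 = 9.45.
3.1 − 9.45 = -6.35; 3.1 + 9.45 = 12.55.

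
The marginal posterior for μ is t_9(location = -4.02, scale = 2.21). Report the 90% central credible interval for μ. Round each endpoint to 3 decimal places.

[-8.071, 0.031]

The t_9 distribution is symmetric; the 90% interval is -4.02 ± t·2.21 with t_{0.95,9} = 1.833.
Half-width: 1.833 × 2.21 = 4.051.
-4.02 − 4.051 = -8.071; -4.02 + 4.051 = 0.031.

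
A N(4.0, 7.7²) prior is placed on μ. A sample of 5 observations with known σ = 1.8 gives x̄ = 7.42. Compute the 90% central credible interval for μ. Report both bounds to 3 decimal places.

Posterior precision = 1/7.7² + 5/1.8² = 0.0169 + 1.5432 = 1.5601, so posterior SD = 0.8006.
Posterior mean = (4.0/7.7² + 5·7.42/1.8²) / 1.5601 = 7.3830.
Interval: 7.3830 ± 1.645 × 0.8006 → [6.066, 8.700].

[6.066, 8.700]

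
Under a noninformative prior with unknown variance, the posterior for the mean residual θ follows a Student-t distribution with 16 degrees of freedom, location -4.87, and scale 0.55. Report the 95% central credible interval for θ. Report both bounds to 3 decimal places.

The t_16 distribution is symmetric; the 95% interval is -4.87 ± t·0.55 with t_{0.975,16} = 2.120.
Half-width: 2.120 × 0.55 = 1.166.
-4.87 − 1.166 = -6.036; -4.87 + 1.166 = -3.704.

[-6.036, -3.704]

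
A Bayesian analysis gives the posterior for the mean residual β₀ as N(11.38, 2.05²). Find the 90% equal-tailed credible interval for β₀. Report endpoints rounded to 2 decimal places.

[8.01, 14.75]

The posterior is symmetric, so the 90% equal-tailed interval is β₀ = 11.38 ± z·2.05 with z = 1.645.
Half-width: 1.645 × 2.05 = 3.37.
11.38 − 3.37 = 8.01; 11.38 + 3.37 = 14.75.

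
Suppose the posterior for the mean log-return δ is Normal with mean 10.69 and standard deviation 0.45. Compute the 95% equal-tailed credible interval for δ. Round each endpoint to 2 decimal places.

The posterior is symmetric, so the 95% equal-tailed interval is δ = 10.69 ± z·0.45 with z = 1.960.
Half-width: 1.960 × 0.45 = 0.88.
10.69 − 0.88 = 9.81; 10.69 + 0.88 = 11.57.

[9.81, 11.57]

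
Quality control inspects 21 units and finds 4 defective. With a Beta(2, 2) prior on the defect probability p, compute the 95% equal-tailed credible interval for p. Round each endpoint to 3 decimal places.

Posterior: Beta(2+4, 2+17) = Beta(6, 19).
Equal-tailed 95% interval: the 0.025 and 0.975 quantiles of Beta(6, 19).
Posterior mean ≈ 0.240, SD ≈ 0.084; a Normal approximation gives roughly [0.076, 0.404].
Exact: F⁻¹(0.025) = 0.098; F⁻¹(0.975) = 0.422.

[0.098, 0.422]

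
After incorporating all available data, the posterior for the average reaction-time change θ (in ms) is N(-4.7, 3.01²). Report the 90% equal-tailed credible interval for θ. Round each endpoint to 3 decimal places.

[-9.651, 0.251]

The posterior is symmetric, so the 90% equal-tailed interval is θ = -4.7 ± z·3.01 with z = 1.645.
Half-width: 1.645 × 3.01 = 4.951.
-4.7 − 4.951 = -9.651; -4.7 + 4.951 = 0.251.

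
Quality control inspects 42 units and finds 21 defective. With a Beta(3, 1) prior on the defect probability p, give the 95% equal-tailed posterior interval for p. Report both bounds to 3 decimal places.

Posterior: Beta(3+21, 1+21) = Beta(24, 22).
Equal-tailed 95% interval: the 0.025 and 0.975 quantiles of Beta(24, 22).
Posterior mean ≈ 0.522, SD ≈ 0.073; a Normal approximation gives roughly [0.379, 0.665].
Exact: F⁻¹(0.025) = 0.379; F⁻¹(0.975) = 0.663.

[0.379, 0.663]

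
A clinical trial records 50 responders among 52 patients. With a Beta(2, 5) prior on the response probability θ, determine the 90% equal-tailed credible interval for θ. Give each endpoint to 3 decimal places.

Posterior: Beta(2+50, 5+2) = Beta(52, 7).
Equal-tailed 90% interval: the 0.05 and 0.95 quantiles of Beta(52, 7).
Posterior mean ≈ 0.881, SD ≈ 0.042; a Normal approximation gives roughly [0.813, 0.950].
Exact: F⁻¹(0.05) = 0.806; F⁻¹(0.95) = 0.942.

[0.806, 0.942]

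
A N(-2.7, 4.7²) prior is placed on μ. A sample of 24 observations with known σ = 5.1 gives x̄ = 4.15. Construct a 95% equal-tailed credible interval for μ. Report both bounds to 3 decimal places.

Posterior precision = 1/4.7² + 24/5.1² = 0.0453 + 0.9227 = 0.9680, so posterior SD = 1.0164.
Posterior mean = (-2.7/4.7² + 24·4.15/5.1²) / 0.9680 = 3.8297.
Interval: 3.8297 ± 1.960 × 1.0164 → [1.838, 5.822].

[1.838, 5.822]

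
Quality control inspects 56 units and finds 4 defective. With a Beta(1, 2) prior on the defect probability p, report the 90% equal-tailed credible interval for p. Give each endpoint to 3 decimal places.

Posterior: Beta(1+4, 2+52) = Beta(5, 54).
Equal-tailed 90% interval: the 0.05 and 0.95 quantiles of Beta(5, 54).
Posterior mean ≈ 0.085, SD ≈ 0.036; a Normal approximation gives roughly [0.026, 0.144].
Exact: F⁻¹(0.05) = 0.035; F⁻¹(0.95) = 0.151.

[0.035, 0.151]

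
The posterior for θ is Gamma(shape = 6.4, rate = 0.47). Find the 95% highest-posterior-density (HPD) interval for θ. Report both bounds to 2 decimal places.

[4.24, 24.31]

The posterior is unimodal and skewed, so the HPD interval has equal density at both endpoints and is the shortest 95% interval.
Solving f(4.24) = f(24.31) with F(24.31) − F(4.24) = 0.95 gives [4.24, 24.31].
For comparison, the equal-tailed interval is [5.20, 26.02]; the HPD is narrower and shifted toward the mode.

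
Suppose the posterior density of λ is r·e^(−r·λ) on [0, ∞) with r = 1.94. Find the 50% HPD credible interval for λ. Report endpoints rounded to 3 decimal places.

[0.000, 0.357]

The exponential density is strictly decreasing on [0, ∞), so the HPD interval is anchored at 0: [0, q] with P(λ ≤ q) = 0.50.
q = −ln(1 − 0.50) / 1.94 = 0.6931 / 1.94 = 0.357.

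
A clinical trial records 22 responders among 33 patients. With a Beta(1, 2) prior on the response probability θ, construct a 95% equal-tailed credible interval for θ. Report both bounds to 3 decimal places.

[0.478, 0.785]

Posterior: Beta(1+22, 2+11) = Beta(23, 13).
Equal-tailed 95% interval: the 0.025 and 0.975 quantiles of Beta(23, 13).
Posterior mean ≈ 0.639, SD ≈ 0.079; a Normal approximation gives roughly [0.484, 0.794].
Exact: F⁻¹(0.025) = 0.478; F⁻¹(0.975) = 0.785.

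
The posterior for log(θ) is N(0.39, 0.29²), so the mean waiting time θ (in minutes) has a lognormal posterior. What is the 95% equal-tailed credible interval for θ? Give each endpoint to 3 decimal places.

[0.837, 2.607]

On the log scale the 95% interval is 0.39 ± 1.960 × 0.29 = [-0.1784, 0.9584].
Exponentiate: [e^-0.1784, e^0.9584] = [0.837, 2.607].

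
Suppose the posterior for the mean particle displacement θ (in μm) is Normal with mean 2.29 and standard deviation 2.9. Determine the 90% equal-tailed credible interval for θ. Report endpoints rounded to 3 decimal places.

[-2.480, 7.060]

The posterior is symmetric, so the 90% equal-tailed interval is θ = 2.29 ± z·2.9 with z = 1.645.
Half-width: 1.645 × 2.9 = 4.770.
2.29 − 4.770 = -2.480; 2.29 + 4.770 = 7.060.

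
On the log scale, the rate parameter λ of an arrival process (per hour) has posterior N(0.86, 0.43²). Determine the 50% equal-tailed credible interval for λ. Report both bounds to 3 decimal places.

[1.768, 3.158]

On the log scale the 50% interval is 0.86 ± 0.674 × 0.43 = [0.5700, 1.1500].
Exponentiate: [e^0.5700, e^1.1500] = [1.768, 3.158].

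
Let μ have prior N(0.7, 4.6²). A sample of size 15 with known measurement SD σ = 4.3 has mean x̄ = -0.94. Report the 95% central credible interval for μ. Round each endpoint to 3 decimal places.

[-2.965, 1.266]

Posterior precision = 1/4.6² + 15/4.3² = 0.0473 + 0.8112 = 0.8585, so posterior SD = 1.0793.
Posterior mean = (0.7/4.6² + 15·-0.94/4.3²) / 0.8585 = -0.8497.
Interval: -0.8497 ± 1.960 × 1.0793 → [-2.965, 1.266].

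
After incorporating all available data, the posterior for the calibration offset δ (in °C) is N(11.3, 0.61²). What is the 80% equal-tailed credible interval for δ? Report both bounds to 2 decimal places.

[10.52, 12.08]

The posterior is symmetric, so the 80% equal-tailed interval is δ = 11.3 ± z·0.61 with z = 1.282.
Half-width: 1.282 × 0.61 = 0.78.
11.3 − 0.78 = 10.52; 11.3 + 0.78 = 12.08.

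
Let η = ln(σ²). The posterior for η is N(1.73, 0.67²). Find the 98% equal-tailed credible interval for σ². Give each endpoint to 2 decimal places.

[1.19, 26.81]

On the log scale the 98% interval is 1.73 ± 2.326 × 0.67 = [0.1713, 3.2887].
Exponentiate: [e^0.1713, e^3.2887] = [1.19, 26.81].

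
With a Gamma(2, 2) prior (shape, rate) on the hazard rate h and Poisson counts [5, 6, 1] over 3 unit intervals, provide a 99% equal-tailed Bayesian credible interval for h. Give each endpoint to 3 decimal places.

[1.246, 5.099]

Posterior: Gamma(2+12, 2+3) = Gamma(14, 5) (shape, rate).
Equal-tailed 99% interval: Gamma(14, 5) quantiles at 0.005 and 0.995.
Posterior mean ≈ 2.800, SD ≈ 0.748; a Normal approximation gives roughly [0.872, 4.728].
Exact: lower = 1.246; upper = 5.099.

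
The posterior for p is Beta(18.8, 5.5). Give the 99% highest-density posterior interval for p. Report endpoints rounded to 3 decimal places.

The posterior is unimodal and skewed, so the HPD interval has equal density at both endpoints and is the shortest 99% interval.
Solving f(0.544) = f(0.950) with F(0.950) − F(0.544) = 0.99 gives [0.544, 0.950].
For comparison, the equal-tailed interval is [0.527, 0.940]; the HPD is narrower and shifted toward the mode.

[0.544, 0.950]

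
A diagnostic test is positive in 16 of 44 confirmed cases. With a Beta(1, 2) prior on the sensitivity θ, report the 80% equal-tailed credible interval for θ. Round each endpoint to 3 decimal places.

[0.274, 0.452]

Posterior: Beta(1+16, 2+28) = Beta(17, 30).
Equal-tailed 80% interval: the 0.1 and 0.9 quantiles of Beta(17, 30).
Posterior mean ≈ 0.362, SD ≈ 0.069; a Normal approximation gives roughly [0.273, 0.451].
Exact: F⁻¹(0.1) = 0.274; F⁻¹(0.9) = 0.452.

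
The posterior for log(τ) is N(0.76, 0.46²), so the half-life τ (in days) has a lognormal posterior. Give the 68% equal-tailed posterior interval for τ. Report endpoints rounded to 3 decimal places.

[1.353, 3.379]

On the log scale the 68% interval is 0.76 ± 0.994 × 0.46 = [0.3025, 1.2175].
Exponentiate: [e^0.3025, e^1.2175] = [1.353, 3.379].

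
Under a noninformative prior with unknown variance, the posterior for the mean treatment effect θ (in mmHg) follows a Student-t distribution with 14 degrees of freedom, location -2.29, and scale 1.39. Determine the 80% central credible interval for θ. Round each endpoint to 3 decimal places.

The t_14 distribution is symmetric; the 80% interval is -2.29 ± t·1.39 with t_{0.9,14} = 1.345.
Half-width: 1.345 × 1.39 = 1.870.
-2.29 − 1.870 = -4.160; -2.29 + 1.870 = -0.420.

[-4.160, -0.420]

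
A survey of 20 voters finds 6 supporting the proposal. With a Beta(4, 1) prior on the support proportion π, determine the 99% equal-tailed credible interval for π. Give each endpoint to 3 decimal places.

Posterior: Beta(4+6, 1+14) = Beta(10, 15).
Equal-tailed 99% interval: the 0.005 and 0.995 quantiles of Beta(10, 15).
Posterior mean ≈ 0.400, SD ≈ 0.096; a Normal approximation gives roughly [0.153, 0.647].
Exact: F⁻¹(0.005) = 0.176; F⁻¹(0.995) = 0.653.

[0.176, 0.653]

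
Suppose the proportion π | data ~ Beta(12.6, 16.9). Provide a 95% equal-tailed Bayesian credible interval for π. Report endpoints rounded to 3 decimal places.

[0.258, 0.606]

Posterior: Beta(12.6, 16.9).
Equal-tailed 95% interval: the 0.025 and 0.975 quantiles of Beta(12.6, 16.9).
Posterior mean ≈ 0.427, SD ≈ 0.090; a Normal approximation gives roughly [0.252, 0.603].
Exact: F⁻¹(0.025) = 0.258; F⁻¹(0.975) = 0.606.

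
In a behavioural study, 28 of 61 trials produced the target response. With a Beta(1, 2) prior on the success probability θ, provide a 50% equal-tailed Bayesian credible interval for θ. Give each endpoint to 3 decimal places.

[0.411, 0.495]

Posterior: Beta(1+28, 2+33) = Beta(29, 35).
Equal-tailed 50% interval: the 0.25 and 0.75 quantiles of Beta(29, 35).
Posterior mean ≈ 0.453, SD ≈ 0.062; a Normal approximation gives roughly [0.411, 0.495].
Exact: F⁻¹(0.25) = 0.411; F⁻¹(0.75) = 0.495.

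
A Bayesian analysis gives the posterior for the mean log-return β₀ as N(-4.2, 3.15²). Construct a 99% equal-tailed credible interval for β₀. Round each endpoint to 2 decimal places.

[-12.31, 3.91]

The posterior is symmetric, so the 99% equal-tailed interval is β₀ = -4.2 ± z·3.15 with z = 2.576.
Half-width: 2.576 × 3.15 = 8.11.
-4.2 − 8.11 = -12.31; -4.2 + 8.11 = 3.91.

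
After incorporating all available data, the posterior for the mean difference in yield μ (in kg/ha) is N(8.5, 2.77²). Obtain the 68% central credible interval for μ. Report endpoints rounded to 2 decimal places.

[5.75, 11.25]

The posterior is symmetric, so the 68% equal-tailed interval is μ = 8.5 ± z·2.77 with z = 0.994.
Half-width: 0.994 × 2.77 = 2.75.
8.5 − 2.75 = 5.75; 8.5 + 2.75 = 11.25.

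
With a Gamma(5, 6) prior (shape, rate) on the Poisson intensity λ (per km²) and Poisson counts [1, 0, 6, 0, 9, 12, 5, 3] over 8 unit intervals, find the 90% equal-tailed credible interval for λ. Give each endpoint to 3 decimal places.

Posterior: Gamma(5+36, 6+8) = Gamma(41, 14) (shape, rate).
Equal-tailed 90% interval: Gamma(41, 14) quantiles at 0.05 and 0.95.
Posterior mean ≈ 2.929, SD ≈ 0.457; a Normal approximation gives roughly [2.176, 3.681].
Exact: lower = 2.219; upper = 3.719.

[2.219, 3.719]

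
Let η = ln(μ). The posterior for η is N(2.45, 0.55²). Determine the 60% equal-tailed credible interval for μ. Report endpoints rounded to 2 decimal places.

[7.29, 18.41]

On the log scale the 60% interval is 2.45 ± 0.842 × 0.55 = [1.9871, 2.9129].
Exponentiate: [e^1.9871, e^2.9129] = [7.29, 18.41].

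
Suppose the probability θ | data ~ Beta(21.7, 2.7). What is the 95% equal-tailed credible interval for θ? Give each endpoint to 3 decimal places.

Posterior: Beta(21.7, 2.7).
Equal-tailed 95% interval: the 0.025 and 0.975 quantiles of Beta(21.7, 2.7).
Posterior mean ≈ 0.889, SD ≈ 0.062; a Normal approximation gives roughly [0.767, 1.011].
Exact: F⁻¹(0.025) = 0.741; F⁻¹(0.975) = 0.978.

[0.741, 0.978]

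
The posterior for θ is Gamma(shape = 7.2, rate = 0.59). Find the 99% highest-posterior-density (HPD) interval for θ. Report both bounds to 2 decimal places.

[2.96, 25.66]

The posterior is unimodal and skewed, so the HPD interval has equal density at both endpoints and is the shortest 99% interval.
Solving f(2.96) = f(25.66) with F(25.66) − F(2.96) = 0.99 gives [2.96, 25.66].
For comparison, the equal-tailed interval is [3.63, 27.05]; the HPD is narrower and shifted toward the mode.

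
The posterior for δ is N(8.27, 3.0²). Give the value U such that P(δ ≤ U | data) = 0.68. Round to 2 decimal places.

9.67

Need U with P(δ ≤ U) = 0.68: U = 8.27 + z_{0.32}·3.0.
z = 0.468; U = 8.27 + 0.468 × 3.0 = 9.67.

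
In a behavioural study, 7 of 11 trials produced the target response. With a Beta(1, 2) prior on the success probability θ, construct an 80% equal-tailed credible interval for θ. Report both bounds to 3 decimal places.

[0.402, 0.736]

Posterior: Beta(1+7, 2+4) = Beta(8, 6).
Equal-tailed 80% interval: the 0.1 and 0.9 quantiles of Beta(8, 6).
Posterior mean ≈ 0.571, SD ≈ 0.128; a Normal approximation gives roughly [0.408, 0.735].
Exact: F⁻¹(0.1) = 0.402; F⁻¹(0.9) = 0.736.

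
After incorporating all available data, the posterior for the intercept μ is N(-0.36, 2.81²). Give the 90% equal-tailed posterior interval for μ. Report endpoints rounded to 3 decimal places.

[-4.982, 4.262]

The posterior is symmetric, so the 90% equal-tailed interval is μ = -0.36 ± z·2.81 with z = 1.645.
Half-width: 1.645 × 2.81 = 4.622.
-0.36 − 4.622 = -4.982; -0.36 + 4.622 = 4.262.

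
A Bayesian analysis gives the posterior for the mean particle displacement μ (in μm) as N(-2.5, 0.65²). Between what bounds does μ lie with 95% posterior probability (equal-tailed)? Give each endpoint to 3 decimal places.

[-3.774, -1.226]

The posterior is symmetric, so the 95% equal-tailed interval is μ = -2.5 ± z·0.65 with z = 1.960.
Half-width: 1.960 × 0.65 = 1.274.
-2.5 − 1.274 = -3.774; -2.5 + 1.274 = -1.226.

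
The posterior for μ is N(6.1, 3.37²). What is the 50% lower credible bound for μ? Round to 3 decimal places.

6.100

Need L with P(μ ≥ L) = 0.50: L = 6.1 − z_{0.5}·3.37.
z = 0.000; L = 6.1 − 0.000 × 3.37 = 6.100.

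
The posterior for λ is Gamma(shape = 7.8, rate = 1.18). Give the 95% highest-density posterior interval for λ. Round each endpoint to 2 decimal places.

The posterior is unimodal and skewed, so the HPD interval has equal density at both endpoints and is the shortest 95% interval.
Solving f(2.41) = f(11.32) with F(11.32) − F(2.41) = 0.95 gives [2.41, 11.32].
For comparison, the equal-tailed interval is [2.82, 11.99]; the HPD is narrower and shifted toward the mode.

[2.41, 11.32]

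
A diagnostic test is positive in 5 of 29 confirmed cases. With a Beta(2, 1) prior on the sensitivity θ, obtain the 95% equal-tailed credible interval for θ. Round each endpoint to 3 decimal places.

Posterior: Beta(2+5, 1+24) = Beta(7, 25).
Equal-tailed 95% interval: the 0.025 and 0.975 quantiles of Beta(7, 25).
Posterior mean ≈ 0.219, SD ≈ 0.072; a Normal approximation gives roughly [0.078, 0.360].
Exact: F⁻¹(0.025) = 0.096; F⁻¹(0.975) = 0.375.

[0.096, 0.375]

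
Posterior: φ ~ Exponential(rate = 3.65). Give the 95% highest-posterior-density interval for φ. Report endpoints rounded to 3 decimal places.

[0.000, 0.821]

The exponential density is strictly decreasing on [0, ∞), so the HPD interval is anchored at 0: [0, q] with P(φ ≤ q) = 0.95.
q = −ln(1 − 0.95) / 3.65 = 2.9957 / 3.65 = 0.821.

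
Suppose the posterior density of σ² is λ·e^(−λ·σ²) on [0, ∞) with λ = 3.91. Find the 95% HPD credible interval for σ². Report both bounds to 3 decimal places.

The exponential density is strictly decreasing on [0, ∞), so the HPD interval is anchored at 0: [0, q] with P(σ² ≤ q) = 0.95.
q = −ln(1 − 0.95) / 3.91 = 2.9957 / 3.91 = 0.766.

[0.000, 0.766]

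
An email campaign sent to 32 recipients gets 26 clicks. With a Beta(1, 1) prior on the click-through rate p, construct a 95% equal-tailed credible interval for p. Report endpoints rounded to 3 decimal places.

Posterior: Beta(1+26, 1+6) = Beta(27, 7).
Equal-tailed 95% interval: the 0.025 and 0.975 quantiles of Beta(27, 7).
Posterior mean ≈ 0.794, SD ≈ 0.068; a Normal approximation gives roughly [0.660, 0.928].
Exact: F⁻¹(0.025) = 0.645; F⁻¹(0.975) = 0.910.

[0.645, 0.910]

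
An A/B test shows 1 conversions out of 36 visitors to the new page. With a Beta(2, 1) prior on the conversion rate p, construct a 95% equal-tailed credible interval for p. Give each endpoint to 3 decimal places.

[0.017, 0.177]

Posterior: Beta(2+1, 1+35) = Beta(3, 36).
Equal-tailed 95% interval: the 0.025 and 0.975 quantiles of Beta(3, 36).
Posterior mean ≈ 0.077, SD ≈ 0.042; a Normal approximation gives roughly [-0.006, 0.160].
Exact: F⁻¹(0.025) = 0.017; F⁻¹(0.975) = 0.177.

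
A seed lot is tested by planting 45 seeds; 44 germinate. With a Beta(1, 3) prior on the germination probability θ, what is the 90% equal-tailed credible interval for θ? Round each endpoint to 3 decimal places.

Posterior: Beta(1+44, 3+1) = Beta(45, 4).
Equal-tailed 90% interval: the 0.05 and 0.95 quantiles of Beta(45, 4).
Posterior mean ≈ 0.918, SD ≈ 0.039; a Normal approximation gives roughly [0.855, 0.982].
Exact: F⁻¹(0.05) = 0.846; F⁻¹(0.95) = 0.971.

[0.846, 0.971]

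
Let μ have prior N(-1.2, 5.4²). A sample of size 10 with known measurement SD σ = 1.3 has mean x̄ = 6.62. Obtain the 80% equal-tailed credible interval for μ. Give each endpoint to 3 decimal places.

[6.050, 7.100]

Posterior precision = 1/5.4² + 10/1.3² = 0.0343 + 5.9172 = 5.9515, so posterior SD = 0.4099.
Posterior mean = (-1.2/5.4² + 10·6.62/1.3²) / 5.9515 = 6.5749.
Interval: 6.5749 ± 1.282 × 0.4099 → [6.050, 7.100].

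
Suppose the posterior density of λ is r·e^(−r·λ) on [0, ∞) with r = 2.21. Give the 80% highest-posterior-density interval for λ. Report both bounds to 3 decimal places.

[0.000, 0.728]

The exponential density is strictly decreasing on [0, ∞), so the HPD interval is anchored at 0: [0, q] with P(λ ≤ q) = 0.80.
q = −ln(1 − 0.80) / 2.21 = 1.6094 / 2.21 = 0.728.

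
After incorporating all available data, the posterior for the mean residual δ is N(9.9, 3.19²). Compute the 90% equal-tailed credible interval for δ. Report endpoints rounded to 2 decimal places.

[4.65, 15.15]

The posterior is symmetric, so the 90% equal-tailed interval is δ = 9.9 ± z·3.19 with z = 1.645.
Half-width: 1.645 × 3.19 = 5.25.
9.9 − 5.25 = 4.65; 9.9 + 5.25 = 15.15.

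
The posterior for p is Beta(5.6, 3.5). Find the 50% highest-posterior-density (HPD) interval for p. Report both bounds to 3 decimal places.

The posterior is unimodal and skewed, so the HPD interval has equal density at both endpoints and is the shortest 50% interval.
Solving f(0.534) = f(0.752) with F(0.752) − F(0.534) = 0.50 gives [0.534, 0.752].
For comparison, the equal-tailed interval is [0.510, 0.730]; the HPD is narrower and shifted toward the mode.

[0.534, 0.752]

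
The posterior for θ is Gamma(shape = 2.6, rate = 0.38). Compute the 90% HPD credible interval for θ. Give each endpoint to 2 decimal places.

[0.73, 12.82]

The posterior is unimodal and skewed, so the HPD interval has equal density at both endpoints and is the shortest 90% interval.
Solving f(0.73) = f(12.82) with F(12.82) − F(0.73) = 0.90 gives [0.73, 12.82].
For comparison, the equal-tailed interval is [1.63, 14.97]; the HPD is narrower and shifted toward the mode.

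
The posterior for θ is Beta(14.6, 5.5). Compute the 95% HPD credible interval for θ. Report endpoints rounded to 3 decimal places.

The posterior is unimodal and skewed, so the HPD interval has equal density at both endpoints and is the shortest 95% interval.
Solving f(0.535) = f(0.905) with F(0.905) − F(0.535) = 0.95 gives [0.535, 0.905].
For comparison, the equal-tailed interval is [0.518, 0.892]; the HPD is narrower and shifted toward the mode.

[0.535, 0.905]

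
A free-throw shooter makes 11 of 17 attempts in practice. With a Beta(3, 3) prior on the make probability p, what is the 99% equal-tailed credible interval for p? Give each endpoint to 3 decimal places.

Posterior: Beta(3+11, 3+6) = Beta(14, 9).
Equal-tailed 99% interval: the 0.005 and 0.995 quantiles of Beta(14, 9).
Posterior mean ≈ 0.609, SD ≈ 0.100; a Normal approximation gives roughly [0.352, 0.865].
Exact: F⁻¹(0.005) = 0.345; F⁻¹(0.995) = 0.838.

[0.345, 0.838]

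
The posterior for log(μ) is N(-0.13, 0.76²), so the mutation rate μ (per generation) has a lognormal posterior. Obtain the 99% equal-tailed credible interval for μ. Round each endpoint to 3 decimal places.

[0.124, 6.219]

On the log scale the 99% interval is -0.13 ± 2.576 × 0.76 = [-2.0876, 1.8276].
Exponentiate: [e^-2.0876, e^1.8276] = [0.124, 6.219].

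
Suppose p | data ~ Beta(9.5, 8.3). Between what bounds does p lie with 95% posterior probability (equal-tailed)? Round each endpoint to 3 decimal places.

[0.308, 0.753]

Posterior: Beta(9.5, 8.3).
Equal-tailed 95% interval: the 0.025 and 0.975 quantiles of Beta(9.5, 8.3).
Posterior mean ≈ 0.534, SD ≈ 0.115; a Normal approximation gives roughly [0.308, 0.759].
Exact: F⁻¹(0.025) = 0.308; F⁻¹(0.975) = 0.753.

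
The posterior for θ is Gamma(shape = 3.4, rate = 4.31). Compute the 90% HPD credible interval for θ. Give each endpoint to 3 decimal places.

The posterior is unimodal and skewed, so the HPD interval has equal density at both endpoints and is the shortest 90% interval.
Solving f(0.146) = f(1.409) with F(1.409) − F(0.146) = 0.90 gives [0.146, 1.409].
For comparison, the equal-tailed interval is [0.239, 1.598]; the HPD is narrower and shifted toward the mode.

[0.146, 1.409]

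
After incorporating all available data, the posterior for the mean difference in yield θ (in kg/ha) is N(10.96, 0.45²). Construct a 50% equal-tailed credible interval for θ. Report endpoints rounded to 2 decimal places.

The posterior is symmetric, so the 50% equal-tailed interval is θ = 10.96 ± z·0.45 with z = 0.674.
Half-width: 0.674 × 0.45 = 0.30.
10.96 − 0.30 = 10.66; 10.96 + 0.30 = 11.26.

[10.66, 11.26]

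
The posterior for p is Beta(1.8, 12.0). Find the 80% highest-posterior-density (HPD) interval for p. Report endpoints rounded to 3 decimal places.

The posterior is unimodal and skewed, so the HPD interval has equal density at both endpoints and is the shortest 80% interval.
Solving f(0.010) = f(0.203) with F(0.203) − F(0.010) = 0.80 gives [0.010, 0.203].
For comparison, the equal-tailed interval is [0.034, 0.252]; the HPD is narrower and shifted toward the mode.

[0.010, 0.203]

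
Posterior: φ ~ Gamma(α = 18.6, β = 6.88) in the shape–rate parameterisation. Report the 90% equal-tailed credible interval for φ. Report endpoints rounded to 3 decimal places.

[1.761, 3.810]

Posterior: Gamma(shape 18.6, rate 6.88).
Equal-tailed 90% interval: Gamma(18.6, 6.88) quantiles at 0.05 and 0.95.
Posterior mean ≈ 2.703, SD ≈ 0.627; a Normal approximation gives roughly [1.672, 3.735].
Exact: lower = 1.761; upper = 3.810.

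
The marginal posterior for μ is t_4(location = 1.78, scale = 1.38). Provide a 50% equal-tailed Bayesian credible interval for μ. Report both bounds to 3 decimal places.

[0.758, 2.802]

The t_4 distribution is symmetric; the 50% interval is 1.78 ± t·1.38 with t_{0.75,4} = 0.741.
Half-width: 0.741 × 1.38 = 1.022.
1.78 − 1.022 = 0.758; 1.78 + 1.022 = 2.802.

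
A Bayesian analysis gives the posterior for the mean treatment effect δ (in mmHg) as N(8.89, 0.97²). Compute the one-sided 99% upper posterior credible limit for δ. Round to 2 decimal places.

11.15

Need U with P(δ ≤ U) = 0.99: U = 8.89 + z_{0.01}·0.97.
z = 2.326; U = 8.89 + 2.326 × 0.97 = 11.15.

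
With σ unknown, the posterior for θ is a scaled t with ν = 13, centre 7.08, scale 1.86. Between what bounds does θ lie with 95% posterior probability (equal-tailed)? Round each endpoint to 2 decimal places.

[3.06, 11.10]

The t_13 distribution is symmetric; the 95% interval is 7.08 ± t·1.86 with t_{0.975,13} = 2.160.
Half-width: 2.160 × 1.86 = 4.02.
7.08 − 4.02 = 3.06; 7.08 + 4.02 = 11.10.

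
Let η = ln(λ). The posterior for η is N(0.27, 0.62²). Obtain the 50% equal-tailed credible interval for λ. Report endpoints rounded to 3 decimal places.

On the log scale the 50% interval is 0.27 ± 0.674 × 0.62 = [-0.1482, 0.6882].
Exponentiate: [e^-0.1482, e^0.6882] = [0.862, 1.990].

[0.862, 1.990]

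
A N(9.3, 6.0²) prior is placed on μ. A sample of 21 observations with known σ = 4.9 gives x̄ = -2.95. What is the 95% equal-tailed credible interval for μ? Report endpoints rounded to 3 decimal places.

Posterior precision = 1/6.0² + 21/4.9² = 0.0278 + 0.8746 = 0.9024, so posterior SD = 1.0527.
Posterior mean = (9.3/6.0² + 21·-2.95/4.9²) / 0.9024 = -2.5729.
Interval: -2.5729 ± 1.960 × 1.0527 → [-4.636, -0.510].

[-4.636, -0.510]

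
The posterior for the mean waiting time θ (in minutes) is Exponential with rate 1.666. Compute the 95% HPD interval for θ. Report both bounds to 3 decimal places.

[0.000, 1.798]

The exponential density is strictly decreasing on [0, ∞), so the HPD interval is anchored at 0: [0, q] with P(θ ≤ q) = 0.95.
q = −ln(1 − 0.95) / 1.666 = 2.9957 / 1.666 = 1.798.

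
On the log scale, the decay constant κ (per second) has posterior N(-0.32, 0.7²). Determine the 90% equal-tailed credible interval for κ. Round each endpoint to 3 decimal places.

[0.230, 2.297]

On the log scale the 90% interval is -0.32 ± 1.645 × 0.7 = [-1.4714, 0.8314].
Exponentiate: [e^-1.4714, e^0.8314] = [0.230, 2.297].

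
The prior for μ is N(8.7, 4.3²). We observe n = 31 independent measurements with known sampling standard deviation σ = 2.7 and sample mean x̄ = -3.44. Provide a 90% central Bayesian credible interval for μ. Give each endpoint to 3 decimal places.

[-4.080, -2.495]

Posterior precision = 1/4.3² + 31/2.7² = 0.0541 + 4.2524 = 4.3065, so posterior SD = 0.4819.
Posterior mean = (8.7/4.3² + 31·-3.44/2.7²) / 4.3065 = -3.2875.
Interval: -3.2875 ± 1.645 × 0.4819 → [-4.080, -2.495].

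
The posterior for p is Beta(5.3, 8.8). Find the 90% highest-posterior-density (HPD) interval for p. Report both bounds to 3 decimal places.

The posterior is unimodal and skewed, so the HPD interval has equal density at both endpoints and is the shortest 90% interval.
Solving f(0.169) = f(0.578) with F(0.578) − F(0.169) = 0.90 gives [0.169, 0.578].
For comparison, the equal-tailed interval is [0.181, 0.591]; the HPD is narrower and shifted toward the mode.

[0.169, 0.578]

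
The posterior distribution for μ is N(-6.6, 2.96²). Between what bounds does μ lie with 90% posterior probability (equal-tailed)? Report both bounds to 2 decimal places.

[-11.47, -1.73]

The posterior is symmetric, so the 90% equal-tailed interval is μ = -6.6 ± z·2.96 with z = 1.645.
Half-width: 1.645 × 2.96 = 4.87.
-6.6 − 4.87 = -11.47; -6.6 + 4.87 = -1.73.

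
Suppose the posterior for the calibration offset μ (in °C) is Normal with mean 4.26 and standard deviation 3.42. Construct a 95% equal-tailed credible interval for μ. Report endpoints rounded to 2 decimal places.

The posterior is symmetric, so the 95% equal-tailed interval is μ = 4.26 ± z·3.42 with z = 1.960.
Half-width: 1.960 × 3.42 = 6.70.
4.26 − 6.70 = -2.44; 4.26 + 6.70 = 10.96.

[-2.44, 10.96]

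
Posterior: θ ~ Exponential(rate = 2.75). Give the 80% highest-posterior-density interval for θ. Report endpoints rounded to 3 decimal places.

[0.000, 0.585]

The exponential density is strictly decreasing on [0, ∞), so the HPD interval is anchored at 0: [0, q] with P(θ ≤ q) = 0.80.
q = −ln(1 − 0.80) / 2.75 = 1.6094 / 2.75 = 0.585.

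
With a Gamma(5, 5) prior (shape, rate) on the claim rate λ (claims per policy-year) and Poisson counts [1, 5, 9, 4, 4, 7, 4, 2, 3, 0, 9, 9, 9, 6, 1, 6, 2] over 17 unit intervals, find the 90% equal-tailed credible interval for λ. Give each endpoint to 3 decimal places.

Posterior: Gamma(5+81, 5+17) = Gamma(86, 22) (shape, rate).
Equal-tailed 90% interval: Gamma(86, 22) quantiles at 0.05 and 0.95.
Posterior mean ≈ 3.909, SD ≈ 0.422; a Normal approximation gives roughly [3.216, 4.602].
Exact: lower = 3.243; upper = 4.627.

[3.243, 4.627]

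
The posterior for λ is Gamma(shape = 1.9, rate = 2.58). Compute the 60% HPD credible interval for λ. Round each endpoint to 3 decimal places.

[0.110, 0.803]

The posterior is unimodal and skewed, so the HPD interval has equal density at both endpoints and is the shortest 60% interval.
Solving f(0.110) = f(0.803) with F(0.803) − F(0.110) = 0.60 gives [0.110, 0.803].
For comparison, the equal-tailed interval is [0.294, 1.109]; the HPD is narrower and shifted toward the mode.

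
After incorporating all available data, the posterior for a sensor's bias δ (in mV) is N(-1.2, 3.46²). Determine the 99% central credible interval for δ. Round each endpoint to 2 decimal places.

The posterior is symmetric, so the 99% equal-tailed interval is δ = -1.2 ± z·3.46 with z = 2.576.
Half-width: 2.576 × 3.46 = 8.91.
-1.2 − 8.91 = -10.11; -1.2 + 8.91 = 7.71.

[-10.11, 7.71]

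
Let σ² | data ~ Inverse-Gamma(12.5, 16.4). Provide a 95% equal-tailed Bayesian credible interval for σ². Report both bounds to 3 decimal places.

Inverse-Gamma(12.5, 16.4) quantiles: F⁻¹(0.025) and F⁻¹(0.975).
Equivalently, 1/σ² ~ Gamma(12.5, rate = 16.4); invert its 0.975 and 0.025 quantiles.
Posterior mean ≈ 1.426, SD ≈ 0.440; a Normal approximation gives roughly [0.564, 2.289].
Exact: lower = 0.807; upper = 2.500.

[0.807, 2.500]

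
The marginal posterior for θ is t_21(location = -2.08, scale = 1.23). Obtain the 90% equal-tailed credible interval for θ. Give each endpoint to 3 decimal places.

The t_21 distribution is symmetric; the 90% interval is -2.08 ± t·1.23 with t_{0.95,21} = 1.721.
Half-width: 1.721 × 1.23 = 2.117.
-2.08 − 2.117 = -4.197; -2.08 + 2.117 = 0.037.

[-4.197, 0.037]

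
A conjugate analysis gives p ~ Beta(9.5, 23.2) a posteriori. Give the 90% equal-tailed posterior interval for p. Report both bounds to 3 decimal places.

[0.169, 0.426]

Posterior: Beta(9.5, 23.2).
Equal-tailed 90% interval: the 0.05 and 0.95 quantiles of Beta(9.5, 23.2).
Posterior mean ≈ 0.291, SD ≈ 0.078; a Normal approximation gives roughly [0.162, 0.419].
Exact: F⁻¹(0.05) = 0.169; F⁻¹(0.95) = 0.426.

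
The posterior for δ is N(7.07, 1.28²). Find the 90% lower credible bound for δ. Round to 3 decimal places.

5.430

Need L with P(δ ≥ L) = 0.90: L = 7.07 − z_{0.1}·1.28.
z = 1.282; L = 7.07 − 1.282 × 1.28 = 5.430.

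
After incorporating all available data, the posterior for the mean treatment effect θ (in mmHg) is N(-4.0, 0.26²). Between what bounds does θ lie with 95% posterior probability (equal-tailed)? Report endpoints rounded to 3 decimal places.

[-4.510, -3.490]

The posterior is symmetric, so the 95% equal-tailed interval is θ = -4.0 ± z·0.26 with z = 1.960.
Half-width: 1.960 × 0.26 = 0.510.
-4.0 − 0.510 = -4.510; -4.0 + 0.510 = -3.490.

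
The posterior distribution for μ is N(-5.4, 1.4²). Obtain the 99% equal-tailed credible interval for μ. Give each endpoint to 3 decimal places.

[-9.006, -1.794]

The posterior is symmetric, so the 99% equal-tailed interval is μ = -5.4 ± z·1.4 with z = 2.576.
Half-width: 2.576 × 1.4 = 3.606.
-5.4 − 3.606 = -9.006; -5.4 + 3.606 = -1.794.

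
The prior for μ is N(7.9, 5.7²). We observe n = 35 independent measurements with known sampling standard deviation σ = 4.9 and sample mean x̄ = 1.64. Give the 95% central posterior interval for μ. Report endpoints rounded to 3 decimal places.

Posterior precision = 1/5.7² + 35/4.9² = 0.0308 + 1.4577 = 1.4885, so posterior SD = 0.8196.
Posterior mean = (7.9/5.7² + 35·1.64/4.9²) / 1.4885 = 1.7694.
Interval: 1.7694 ± 1.960 × 0.8196 → [0.163, 3.376].

[0.163, 3.376]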